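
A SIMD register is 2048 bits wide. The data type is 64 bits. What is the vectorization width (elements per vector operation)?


Width = SIMD bits / data type bits
= 2048 / 64 = 32

32


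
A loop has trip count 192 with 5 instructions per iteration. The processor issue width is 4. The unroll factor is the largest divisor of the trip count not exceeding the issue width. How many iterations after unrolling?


Largest divisor of 192 <= 4 is 4
New iterations = 192 / 4 = 48

48


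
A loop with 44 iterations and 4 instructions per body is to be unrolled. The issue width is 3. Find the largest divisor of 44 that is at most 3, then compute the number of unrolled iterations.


Largest divisor of 44 <= 3 is 2
New iterations = 44 / 2 = 22

22


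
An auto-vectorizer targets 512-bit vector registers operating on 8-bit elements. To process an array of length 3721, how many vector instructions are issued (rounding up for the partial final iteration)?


Width = 512 / 8 = 64 elements per vector op
Iterations = ceil(3721 / 64) = 59

59


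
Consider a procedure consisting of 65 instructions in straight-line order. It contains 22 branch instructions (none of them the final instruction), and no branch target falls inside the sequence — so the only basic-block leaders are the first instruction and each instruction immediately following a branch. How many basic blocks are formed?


With no in-sequence branch targets, the leaders are the first instruction plus the instruction after each branch.
Number of basic blocks = branches + 1
= 22 + 1 = 23

23


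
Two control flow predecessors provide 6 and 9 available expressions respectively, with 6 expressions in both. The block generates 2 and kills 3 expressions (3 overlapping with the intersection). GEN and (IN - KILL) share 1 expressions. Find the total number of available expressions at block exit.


IN = intersection of predecessors = 6
IN - KILL = 6 - 3 = 3
|OUT| = |GEN| + |IN - KILL| - |GEN ∩ (IN - KILL)| = 2 + 3 - 1 = 4

4


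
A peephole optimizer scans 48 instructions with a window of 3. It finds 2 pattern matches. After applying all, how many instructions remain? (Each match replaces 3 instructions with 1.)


Each match removes 2 instructions.
Total removed = 2 * 2 = 4
Remaining = 48 - 4 = 44

44


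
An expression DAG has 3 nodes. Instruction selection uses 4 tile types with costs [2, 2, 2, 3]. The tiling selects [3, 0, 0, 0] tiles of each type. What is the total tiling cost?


Total cost = sum(count_i * cost_i)
= 3*2 + 0*2 + 0*2 + 0*3
= 6

6


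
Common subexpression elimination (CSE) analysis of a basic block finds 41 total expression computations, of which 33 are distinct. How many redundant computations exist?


CSE count = total expressions - unique expressions
= 41 - 33 = 8

8


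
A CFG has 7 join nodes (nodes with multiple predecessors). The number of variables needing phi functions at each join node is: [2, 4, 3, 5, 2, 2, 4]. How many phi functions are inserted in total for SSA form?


Total phi functions = sum of phi functions at each join node
= 2 + 4 + 3 + 5 + 2 + 2 + 4 = 22

22


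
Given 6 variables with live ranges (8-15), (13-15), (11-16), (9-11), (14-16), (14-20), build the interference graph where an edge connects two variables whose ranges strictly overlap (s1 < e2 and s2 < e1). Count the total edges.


Check all pairs for overlapping intervals.
Two intervals (s1,e1) and (s2,e2) overlap if s1 < e2 and s2 < e1.
v0 (8-15) vs v1..v5: overlaps v1, v2, v3, v4, v5 -> 5
v1 (13-15) vs v2..v5: overlaps v2, v4, v5 -> 3
v2 (11-16) vs v3..v5: overlaps v4, v5 -> 2
v3 (9-11) vs v4..v5: overlaps none -> 0
v4 (14-16) vs v5: overlaps v5 -> 1
Total overlapping pairs = 5 + 3 + 2 + 0 + 1 = 11

11


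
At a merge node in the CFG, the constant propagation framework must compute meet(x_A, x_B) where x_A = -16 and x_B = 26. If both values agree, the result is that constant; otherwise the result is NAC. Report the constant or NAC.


Meet operation: if both paths give the same constant, result is that constant; if they differ, result is NAC (not-a-constant).
Path A: -16, Path B: 26 -> differ
Result: not-a-constant -> NAC

NAC


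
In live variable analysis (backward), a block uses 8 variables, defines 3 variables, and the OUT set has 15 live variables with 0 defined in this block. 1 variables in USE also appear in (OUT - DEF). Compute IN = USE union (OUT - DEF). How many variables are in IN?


OUT - DEF: 15 - 0 = 15
|IN| = |USE| + |OUT - DEF| - |USE ∩ (OUT - DEF)| = 8 + 15 - 1 = 22

22


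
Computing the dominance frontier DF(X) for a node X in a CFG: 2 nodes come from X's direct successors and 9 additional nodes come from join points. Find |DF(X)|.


DF(X) = direct successor contributions + join point contributions
= 2 + 9 = 11

11


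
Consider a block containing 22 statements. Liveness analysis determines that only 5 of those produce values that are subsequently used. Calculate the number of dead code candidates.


Dead code = total statements - live definitions
= 22 - 5 = 17

17


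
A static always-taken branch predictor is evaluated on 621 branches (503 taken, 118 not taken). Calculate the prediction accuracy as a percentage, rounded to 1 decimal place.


Predictor: always-taken
Correct predictions = 503
Accuracy = 503 / 621 * 100 = 81.0%

81.0


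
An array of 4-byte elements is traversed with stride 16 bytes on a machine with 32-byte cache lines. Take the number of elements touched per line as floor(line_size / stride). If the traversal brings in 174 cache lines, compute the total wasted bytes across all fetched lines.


Elements per line = floor(32 / 16) = 2
Bytes used per line = 2 * 4 = 8
Wasted per line = 32 - 8 = 24
Total wasted = 24 * 174 = 4176

4176


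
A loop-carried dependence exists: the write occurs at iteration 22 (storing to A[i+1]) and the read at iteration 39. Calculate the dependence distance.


Distance = read iteration - write iteration
= 39 - 22 = 17

17


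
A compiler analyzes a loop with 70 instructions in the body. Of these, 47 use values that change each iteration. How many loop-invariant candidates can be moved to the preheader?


Invariant candidates = total - loop-dependent
= 70 - 47 = 23

23


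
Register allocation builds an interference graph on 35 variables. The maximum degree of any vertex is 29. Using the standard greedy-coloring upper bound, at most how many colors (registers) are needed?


Greedy coloring never needs more than (max_degree + 1) colors: when coloring a vertex, at most max_degree neighbors are already colored.
Upper bound = 29 + 1 = 30

30


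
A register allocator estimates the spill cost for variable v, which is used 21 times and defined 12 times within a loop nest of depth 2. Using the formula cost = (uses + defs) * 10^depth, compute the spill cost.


uses + defs = 21 + 12 = 33
10^2 = 100
Spill cost = 33 * 100 = 3300

3300


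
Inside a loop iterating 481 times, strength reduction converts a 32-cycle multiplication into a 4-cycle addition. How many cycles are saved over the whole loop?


Per-iteration saving = 32 - 4 = 28
Total saved = 481 * 28 = 13468

13468


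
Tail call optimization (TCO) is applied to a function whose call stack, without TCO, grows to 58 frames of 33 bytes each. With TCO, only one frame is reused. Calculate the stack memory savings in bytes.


Without TCO: 58 * 33 = 1914 bytes
With TCO: reuse 1 frame = 33 bytes
Savings = 1914 - 33 = 1881

1881


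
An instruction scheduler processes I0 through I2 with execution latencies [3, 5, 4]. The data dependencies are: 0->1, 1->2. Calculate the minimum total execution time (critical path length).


Compute longest path through dependency graph: dist(Ik) = max over predecessors of dist + latency(Ik).
dist(I0) = latency 3 = 3
dist(I1) = dist(I0) + 5 = 3 + 5 = 8
dist(I2) = dist(I1) + 4 = 8 + 4 = 12
Critical path = max dist = 12

12


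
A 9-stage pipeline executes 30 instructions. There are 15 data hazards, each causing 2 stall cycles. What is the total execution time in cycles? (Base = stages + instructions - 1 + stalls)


Base cycles = 9 + 30 - 1 = 38
Total stalls = 15 * 2 = 30
Total = 38 + 30 = 68

68


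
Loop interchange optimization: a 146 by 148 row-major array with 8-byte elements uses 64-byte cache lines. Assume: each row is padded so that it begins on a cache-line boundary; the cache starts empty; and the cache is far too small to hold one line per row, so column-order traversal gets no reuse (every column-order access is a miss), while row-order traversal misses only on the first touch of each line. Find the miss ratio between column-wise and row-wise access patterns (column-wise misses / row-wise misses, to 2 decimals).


Each row occupies 148 * 8 = 1184 bytes and starts on a line boundary, so it spans ceil(1184 / 64) = 19 cache lines.
Row-major traversal misses (one per line touched): 146 * ceil(148 * 8 / 64) = 2774
Column-major traversal misses (no reuse, every access misses): 146 * 148 = 21608
Ratio = 21608 / 2774 = 7.79

7.79


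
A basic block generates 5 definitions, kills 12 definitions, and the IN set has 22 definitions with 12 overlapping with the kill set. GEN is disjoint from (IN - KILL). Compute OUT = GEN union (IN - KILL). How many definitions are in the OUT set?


IN - KILL: 22 - 12 = 10 surviving definitions
OUT = GEN + surviving = 5 + 10 = 15

15


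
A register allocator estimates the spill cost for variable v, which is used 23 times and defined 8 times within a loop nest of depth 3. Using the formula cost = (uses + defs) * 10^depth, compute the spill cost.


uses + defs = 23 + 8 = 31
10^3 = 1000
Spill cost = 31 * 1000 = 31000

31000


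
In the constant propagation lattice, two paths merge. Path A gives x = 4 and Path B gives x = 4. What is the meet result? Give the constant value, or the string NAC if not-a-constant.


Meet operation: if both paths give the same constant, result is that constant; if they differ, result is NAC (not-a-constant).
Path A: 4, Path B: 4 -> equal
Result: constant -> 4

4


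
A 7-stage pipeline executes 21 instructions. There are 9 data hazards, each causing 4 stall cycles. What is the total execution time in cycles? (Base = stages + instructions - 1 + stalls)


Base cycles = 7 + 21 - 1 = 27
Total stalls = 9 * 4 = 36
Total = 27 + 36 = 63

63


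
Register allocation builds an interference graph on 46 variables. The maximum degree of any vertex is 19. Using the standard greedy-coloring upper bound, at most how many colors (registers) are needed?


Greedy coloring never needs more than (max_degree + 1) colors: when coloring a vertex, at most max_degree neighbors are already colored.
Upper bound = 19 + 1 = 20

20


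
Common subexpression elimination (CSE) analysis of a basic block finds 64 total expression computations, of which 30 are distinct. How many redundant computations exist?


CSE count = total expressions - unique expressions
= 64 - 30 = 34

34


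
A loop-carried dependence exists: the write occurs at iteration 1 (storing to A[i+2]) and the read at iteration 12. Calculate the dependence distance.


Distance = read iteration - write iteration
= 12 - 1 = 11

11


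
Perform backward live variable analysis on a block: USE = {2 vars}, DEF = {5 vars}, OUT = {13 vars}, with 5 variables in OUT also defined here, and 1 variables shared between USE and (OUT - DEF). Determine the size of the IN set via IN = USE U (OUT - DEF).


OUT - DEF: 13 - 5 = 8
|IN| = |USE| + |OUT - DEF| - |USE ∩ (OUT - DEF)| = 2 + 8 - 1 = 9

9


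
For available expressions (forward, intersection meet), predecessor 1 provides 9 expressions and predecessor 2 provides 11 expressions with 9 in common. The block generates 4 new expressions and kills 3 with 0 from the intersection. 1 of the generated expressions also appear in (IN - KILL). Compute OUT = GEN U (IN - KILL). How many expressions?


IN = intersection of predecessors = 9
IN - KILL = 9 - 0 = 9
|OUT| = |GEN| + |IN - KILL| - |GEN ∩ (IN - KILL)| = 4 + 9 - 1 = 12

12


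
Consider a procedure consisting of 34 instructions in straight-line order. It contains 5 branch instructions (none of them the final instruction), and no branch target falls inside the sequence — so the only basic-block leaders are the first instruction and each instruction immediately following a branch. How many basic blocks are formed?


With no in-sequence branch targets, the leaders are the first instruction plus the instruction after each branch.
Number of basic blocks = branches + 1
= 5 + 1 = 6

6


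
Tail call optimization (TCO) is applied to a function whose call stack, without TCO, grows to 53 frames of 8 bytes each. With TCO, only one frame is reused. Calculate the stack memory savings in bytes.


Without TCO: 53 * 8 = 424 bytes
With TCO: reuse 1 frame = 8 bytes
Savings = 424 - 8 = 416

416


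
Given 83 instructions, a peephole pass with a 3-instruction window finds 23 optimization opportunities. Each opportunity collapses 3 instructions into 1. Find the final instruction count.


Each match removes 2 instructions.
Total removed = 23 * 2 = 46
Remaining = 83 - 46 = 37

37


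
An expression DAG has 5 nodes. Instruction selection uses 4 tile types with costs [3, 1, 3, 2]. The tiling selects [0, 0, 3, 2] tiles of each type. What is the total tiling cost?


Total cost = sum(count_i * cost_i)
= 0*3 + 0*1 + 3*3 + 2*2
= 13

13


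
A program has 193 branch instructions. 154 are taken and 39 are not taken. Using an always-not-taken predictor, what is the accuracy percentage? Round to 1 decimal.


Predictor: always-not-taken
Correct predictions = 39
Accuracy = 39 / 193 * 100 = 20.2%

20.2


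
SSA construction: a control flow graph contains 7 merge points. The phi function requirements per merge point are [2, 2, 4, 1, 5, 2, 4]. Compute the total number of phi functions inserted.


Total phi functions = sum of phi functions at each join node
= 2 + 2 + 4 + 1 + 5 + 2 + 4 = 20

20


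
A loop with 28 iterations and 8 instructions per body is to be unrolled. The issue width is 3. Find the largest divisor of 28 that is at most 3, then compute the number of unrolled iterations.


Largest divisor of 28 <= 3 is 2
New iterations = 28 / 2 = 14

14


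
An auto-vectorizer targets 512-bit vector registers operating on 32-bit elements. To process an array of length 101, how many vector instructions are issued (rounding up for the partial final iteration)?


Width = 512 / 32 = 16 elements per vector op
Iterations = ceil(101 / 16) = 7

7


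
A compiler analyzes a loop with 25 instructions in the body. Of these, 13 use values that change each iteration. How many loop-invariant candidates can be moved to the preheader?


Invariant candidates = total - loop-dependent
= 25 - 13 = 12

12


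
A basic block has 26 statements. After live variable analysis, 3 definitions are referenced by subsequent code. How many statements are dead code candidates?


Dead code = total statements - live definitions
= 26 - 3 = 23

23


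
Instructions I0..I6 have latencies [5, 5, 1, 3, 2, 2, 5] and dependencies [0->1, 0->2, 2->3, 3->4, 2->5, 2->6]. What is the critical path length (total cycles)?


Compute longest path through dependency graph: dist(Ik) = max over predecessors of dist + latency(Ik).
dist(I0) = latency 5 = 5
dist(I1) = dist(I0) + 5 = 5 + 5 = 10
dist(I2) = dist(I0) + 1 = 5 + 1 = 6
dist(I3) = dist(I2) + 3 = 6 + 3 = 9
dist(I4) = dist(I3) + 2 = 9 + 2 = 11
dist(I5) = dist(I2) + 2 = 6 + 2 = 8
dist(I6) = dist(I2) + 5 = 6 + 5 = 11
Critical path = max dist = 11

11


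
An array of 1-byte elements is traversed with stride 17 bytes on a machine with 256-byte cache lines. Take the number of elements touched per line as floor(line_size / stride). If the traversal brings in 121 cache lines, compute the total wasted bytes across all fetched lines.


Elements per line = floor(256 / 17) = 15
Bytes used per line = 15 * 1 = 15
Wasted per line = 256 - 15 = 241
Total wasted = 241 * 121 = 29161

29161


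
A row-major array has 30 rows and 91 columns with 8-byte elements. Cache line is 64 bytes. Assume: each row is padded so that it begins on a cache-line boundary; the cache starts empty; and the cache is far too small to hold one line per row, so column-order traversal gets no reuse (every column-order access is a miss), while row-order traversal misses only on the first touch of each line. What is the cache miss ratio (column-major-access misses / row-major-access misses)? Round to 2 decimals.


Each row occupies 91 * 8 = 728 bytes and starts on a line boundary, so it spans ceil(728 / 64) = 12 cache lines.
Row-major traversal misses (one per line touched): 30 * ceil(91 * 8 / 64) = 360
Column-major traversal misses (no reuse, every access misses): 30 * 91 = 2730
Ratio = 2730 / 360 = 7.58

7.58


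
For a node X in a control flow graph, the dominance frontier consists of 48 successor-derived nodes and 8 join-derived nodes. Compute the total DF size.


DF(X) = direct successor contributions + join point contributions
= 48 + 8 = 56

56


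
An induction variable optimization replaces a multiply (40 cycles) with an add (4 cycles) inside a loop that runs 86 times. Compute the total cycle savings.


Per-iteration saving = 40 - 4 = 36
Total saved = 86 * 36 = 3096

3096


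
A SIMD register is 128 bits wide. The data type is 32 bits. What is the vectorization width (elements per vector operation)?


Width = SIMD bits / data type bits
= 128 / 32 = 4

4


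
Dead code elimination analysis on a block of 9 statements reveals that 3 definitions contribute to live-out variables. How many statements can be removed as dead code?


Dead code = total statements - live definitions
= 9 - 3 = 6

6


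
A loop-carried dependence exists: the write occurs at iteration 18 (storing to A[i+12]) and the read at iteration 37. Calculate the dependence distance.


Distance = read iteration - write iteration
= 37 - 18 = 19

19


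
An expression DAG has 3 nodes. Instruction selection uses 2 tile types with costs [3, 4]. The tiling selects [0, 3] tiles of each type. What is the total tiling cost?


Total cost = sum(count_i * cost_i)
= 0*3 + 3*4
= 12

12


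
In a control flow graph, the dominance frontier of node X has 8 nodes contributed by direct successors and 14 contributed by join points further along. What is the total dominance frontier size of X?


DF(X) = direct successor contributions + join point contributions
= 8 + 14 = 22

22


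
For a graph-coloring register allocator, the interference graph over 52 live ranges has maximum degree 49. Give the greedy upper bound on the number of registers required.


Greedy coloring never needs more than (max_degree + 1) colors: when coloring a vertex, at most max_degree neighbors are already colored.
Upper bound = 49 + 1 = 50

50


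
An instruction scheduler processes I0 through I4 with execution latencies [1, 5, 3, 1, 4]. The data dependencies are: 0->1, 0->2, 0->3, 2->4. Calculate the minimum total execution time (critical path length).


Compute longest path through dependency graph: dist(Ik) = max over predecessors of dist + latency(Ik).
dist(I0) = latency 1 = 1
dist(I1) = dist(I0) + 5 = 1 + 5 = 6
dist(I2) = dist(I0) + 3 = 1 + 3 = 4
dist(I3) = dist(I0) + 1 = 1 + 1 = 2
dist(I4) = dist(I2) + 4 = 4 + 4 = 8
Critical path = max dist = 8

8


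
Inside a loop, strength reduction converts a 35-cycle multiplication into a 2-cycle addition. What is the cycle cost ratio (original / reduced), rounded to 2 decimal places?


Ratio = mult_cost / add_cost = 35 / 2 = 17.5

17.5


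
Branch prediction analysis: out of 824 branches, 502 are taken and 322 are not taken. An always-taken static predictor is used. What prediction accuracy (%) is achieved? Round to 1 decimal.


Predictor: always-taken
Correct predictions = 502
Accuracy = 502 / 824 * 100 = 60.9%

60.9


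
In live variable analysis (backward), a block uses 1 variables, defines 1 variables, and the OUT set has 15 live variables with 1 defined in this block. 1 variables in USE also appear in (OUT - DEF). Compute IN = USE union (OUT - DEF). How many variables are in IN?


OUT - DEF: 15 - 1 = 14
|IN| = |USE| + |OUT - DEF| - |USE ∩ (OUT - DEF)| = 1 + 14 - 1 = 14

14


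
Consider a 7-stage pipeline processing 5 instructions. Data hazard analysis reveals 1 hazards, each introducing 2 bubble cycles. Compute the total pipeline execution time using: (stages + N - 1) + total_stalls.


Base cycles = 7 + 5 - 1 = 11
Total stalls = 1 * 2 = 2
Total = 11 + 2 = 13

13


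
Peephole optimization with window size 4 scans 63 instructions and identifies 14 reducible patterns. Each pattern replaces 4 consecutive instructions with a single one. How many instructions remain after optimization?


Each match removes 3 instructions.
Total removed = 14 * 3 = 42
Remaining = 63 - 42 = 21

21


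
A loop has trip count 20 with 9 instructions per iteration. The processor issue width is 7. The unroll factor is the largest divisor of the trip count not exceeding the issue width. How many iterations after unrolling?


Largest divisor of 20 <= 7 is 5
New iterations = 20 / 5 = 4

4


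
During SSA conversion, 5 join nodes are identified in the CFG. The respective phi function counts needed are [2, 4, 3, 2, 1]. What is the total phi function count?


Total phi functions = sum of phi functions at each join node
= 2 + 4 + 3 + 2 + 1 = 12

12


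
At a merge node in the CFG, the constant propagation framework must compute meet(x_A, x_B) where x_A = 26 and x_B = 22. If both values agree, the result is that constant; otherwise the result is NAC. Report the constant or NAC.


Meet operation: if both paths give the same constant, result is that constant; if they differ, result is NAC (not-a-constant).
Path A: 26, Path B: 22 -> differ
Result: not-a-constant -> NAC

NAC


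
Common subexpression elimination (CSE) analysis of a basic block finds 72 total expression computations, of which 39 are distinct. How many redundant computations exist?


CSE count = total expressions - unique expressions
= 72 - 39 = 33

33


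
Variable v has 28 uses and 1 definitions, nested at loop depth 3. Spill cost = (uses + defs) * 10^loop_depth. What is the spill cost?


uses + defs = 28 + 1 = 29
10^3 = 1000
Spill cost = 29 * 1000 = 29000

29000


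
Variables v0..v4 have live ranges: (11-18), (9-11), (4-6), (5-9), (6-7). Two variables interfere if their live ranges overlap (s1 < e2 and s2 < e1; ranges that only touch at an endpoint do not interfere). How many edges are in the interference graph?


Check all pairs for overlapping intervals.
Two intervals (s1,e1) and (s2,e2) overlap if s1 < e2 and s2 < e1.
v0 (11-18) vs v1..v4: overlaps none -> 0
v1 (9-11) vs v2..v4: overlaps none -> 0
v2 (4-6) vs v3..v4: overlaps v3 -> 1
v3 (5-9) vs v4: overlaps v4 -> 1
Total overlapping pairs = 0 + 0 + 1 + 1 = 2

2


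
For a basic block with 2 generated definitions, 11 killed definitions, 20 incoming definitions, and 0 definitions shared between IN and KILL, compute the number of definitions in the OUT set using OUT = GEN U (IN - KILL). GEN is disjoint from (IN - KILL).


IN - KILL: 20 - 0 = 20 surviving definitions
OUT = GEN + surviving = 2 + 20 = 22

22


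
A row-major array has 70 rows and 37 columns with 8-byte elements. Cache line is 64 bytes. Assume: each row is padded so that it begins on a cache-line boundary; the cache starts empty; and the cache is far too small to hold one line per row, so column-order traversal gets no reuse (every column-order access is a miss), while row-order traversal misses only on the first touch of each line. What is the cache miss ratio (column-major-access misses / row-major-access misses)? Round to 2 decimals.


Each row occupies 37 * 8 = 296 bytes and starts on a line boundary, so it spans ceil(296 / 64) = 5 cache lines.
Row-major traversal misses (one per line touched): 70 * ceil(37 * 8 / 64) = 350
Column-major traversal misses (no reuse, every access misses): 70 * 37 = 2590
Ratio = 2590 / 350 = 7.4

7.4


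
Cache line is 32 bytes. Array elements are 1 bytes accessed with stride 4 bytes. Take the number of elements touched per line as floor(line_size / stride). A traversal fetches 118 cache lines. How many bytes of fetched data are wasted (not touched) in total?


Elements per line = floor(32 / 4) = 8
Bytes used per line = 8 * 1 = 8
Wasted per line = 32 - 8 = 24
Total wasted = 24 * 118 = 2832

2832


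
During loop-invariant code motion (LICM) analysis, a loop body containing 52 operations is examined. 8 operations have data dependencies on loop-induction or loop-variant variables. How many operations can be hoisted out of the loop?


Invariant candidates = total - loop-dependent
= 52 - 8 = 44

44


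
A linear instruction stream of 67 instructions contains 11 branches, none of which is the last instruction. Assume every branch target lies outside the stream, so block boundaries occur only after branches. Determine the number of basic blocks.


With no in-sequence branch targets, the leaders are the first instruction plus the instruction after each branch.
Number of basic blocks = branches + 1
= 11 + 1 = 12

12


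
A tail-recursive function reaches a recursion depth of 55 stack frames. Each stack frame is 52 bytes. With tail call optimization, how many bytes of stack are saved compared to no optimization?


Without TCO: 55 * 52 = 2860 bytes
With TCO: reuse 1 frame = 52 bytes
Savings = 2860 - 52 = 2808

2808


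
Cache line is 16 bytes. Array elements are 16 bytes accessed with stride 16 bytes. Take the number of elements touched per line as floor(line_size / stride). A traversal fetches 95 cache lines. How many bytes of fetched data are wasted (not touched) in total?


Elements per line = floor(16 / 16) = 1
Bytes used per line = 1 * 16 = 16
Wasted per line = 16 - 16 = 0
Total wasted = 0 * 95 = 0

0


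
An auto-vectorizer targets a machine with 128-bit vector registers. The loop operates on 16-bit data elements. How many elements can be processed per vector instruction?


Width = SIMD bits / data type bits
= 128 / 16 = 8

8


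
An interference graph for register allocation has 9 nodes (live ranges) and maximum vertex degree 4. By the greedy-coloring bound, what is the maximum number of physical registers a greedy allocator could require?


Greedy coloring never needs more than (max_degree + 1) colors: when coloring a vertex, at most max_degree neighbors are already colored.
Upper bound = 4 + 1 = 5

5


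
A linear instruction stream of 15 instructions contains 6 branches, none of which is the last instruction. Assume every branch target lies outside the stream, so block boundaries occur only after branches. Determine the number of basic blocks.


With no in-sequence branch targets, the leaders are the first instruction plus the instruction after each branch.
Number of basic blocks = branches + 1
= 6 + 1 = 7

7


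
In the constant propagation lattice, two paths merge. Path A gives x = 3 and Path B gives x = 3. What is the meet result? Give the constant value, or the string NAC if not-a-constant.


Meet operation: if both paths give the same constant, result is that constant; if they differ, result is NAC (not-a-constant).
Path A: 3, Path B: 3 -> equal
Result: constant -> 3

3


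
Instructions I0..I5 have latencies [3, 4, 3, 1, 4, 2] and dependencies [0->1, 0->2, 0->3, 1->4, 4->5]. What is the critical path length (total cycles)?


Compute longest path through dependency graph: dist(Ik) = max over predecessors of dist + latency(Ik).
dist(I0) = latency 3 = 3
dist(I1) = dist(I0) + 4 = 3 + 4 = 7
dist(I2) = dist(I0) + 3 = 3 + 3 = 6
dist(I3) = dist(I0) + 1 = 3 + 1 = 4
dist(I4) = dist(I1) + 4 = 7 + 4 = 11
dist(I5) = dist(I4) + 2 = 11 + 2 = 13
Critical path = max dist = 13

13


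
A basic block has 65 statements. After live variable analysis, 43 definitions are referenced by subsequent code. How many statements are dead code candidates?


Dead code = total statements - live definitions
= 65 - 43 = 22

22


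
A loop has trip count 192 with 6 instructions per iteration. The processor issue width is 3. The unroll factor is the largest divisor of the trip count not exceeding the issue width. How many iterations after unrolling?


Largest divisor of 192 <= 3 is 3
New iterations = 192 / 3 = 64

64


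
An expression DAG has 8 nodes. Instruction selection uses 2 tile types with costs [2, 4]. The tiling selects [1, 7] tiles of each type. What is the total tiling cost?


Total cost = sum(count_i * cost_i)
= 1*2 + 7*4
= 30

30


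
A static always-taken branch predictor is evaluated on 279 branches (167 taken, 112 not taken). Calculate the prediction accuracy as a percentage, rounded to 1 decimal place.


Predictor: always-taken
Correct predictions = 167
Accuracy = 167 / 279 * 100 = 59.9%

59.9


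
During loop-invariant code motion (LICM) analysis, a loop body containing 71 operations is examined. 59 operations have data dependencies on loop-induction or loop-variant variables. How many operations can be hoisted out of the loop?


Invariant candidates = total - loop-dependent
= 71 - 59 = 12

12


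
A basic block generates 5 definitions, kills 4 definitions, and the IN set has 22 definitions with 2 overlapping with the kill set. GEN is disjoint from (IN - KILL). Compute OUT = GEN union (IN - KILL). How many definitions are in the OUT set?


IN - KILL: 22 - 2 = 20 surviving definitions
OUT = GEN + surviving = 5 + 20 = 25

25


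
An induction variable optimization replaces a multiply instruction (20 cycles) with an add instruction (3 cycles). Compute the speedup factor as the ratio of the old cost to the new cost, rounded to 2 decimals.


Ratio = mult_cost / add_cost = 20 / 3 = 6.67

6.67


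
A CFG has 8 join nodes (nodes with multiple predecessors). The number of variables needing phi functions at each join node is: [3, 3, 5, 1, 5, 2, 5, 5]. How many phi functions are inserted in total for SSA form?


Total phi functions = sum of phi functions at each join node
= 3 + 3 + 5 + 1 + 5 + 2 + 5 + 5 = 29

29


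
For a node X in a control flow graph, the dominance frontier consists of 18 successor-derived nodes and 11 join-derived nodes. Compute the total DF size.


DF(X) = direct successor contributions + join point contributions
= 18 + 11 = 29

29


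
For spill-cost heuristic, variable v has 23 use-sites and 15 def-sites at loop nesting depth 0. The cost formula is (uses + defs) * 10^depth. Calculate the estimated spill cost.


uses + defs = 23 + 15 = 38
10^0 = 1
Spill cost = 38 * 1 = 38

38


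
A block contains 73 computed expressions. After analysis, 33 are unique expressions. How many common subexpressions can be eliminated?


CSE count = total expressions - unique expressions
= 73 - 33 = 40

40


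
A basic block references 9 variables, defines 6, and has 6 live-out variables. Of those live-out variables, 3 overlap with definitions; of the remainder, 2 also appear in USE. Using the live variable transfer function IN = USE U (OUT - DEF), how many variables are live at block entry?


OUT - DEF: 6 - 3 = 3
|IN| = |USE| + |OUT - DEF| - |USE ∩ (OUT - DEF)| = 9 + 3 - 2 = 10

10


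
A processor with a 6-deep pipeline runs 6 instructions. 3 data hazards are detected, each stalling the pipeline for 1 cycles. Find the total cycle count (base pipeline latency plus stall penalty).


Base cycles = 6 + 6 - 1 = 11
Total stalls = 3 * 1 = 3
Total = 11 + 3 = 14

14


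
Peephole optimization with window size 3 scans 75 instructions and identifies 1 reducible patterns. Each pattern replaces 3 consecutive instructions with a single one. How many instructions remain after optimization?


Each match removes 2 instructions.
Total removed = 1 * 2 = 2
Remaining = 75 - 2 = 73

73


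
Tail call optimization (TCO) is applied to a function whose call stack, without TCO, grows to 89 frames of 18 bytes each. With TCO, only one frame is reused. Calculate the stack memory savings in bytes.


Without TCO: 89 * 18 = 1602 bytes
With TCO: reuse 1 frame = 18 bytes
Savings = 1602 - 18 = 1584

1584


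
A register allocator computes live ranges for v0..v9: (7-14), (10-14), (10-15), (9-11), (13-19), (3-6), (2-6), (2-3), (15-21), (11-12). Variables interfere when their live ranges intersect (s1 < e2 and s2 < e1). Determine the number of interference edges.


Check all pairs for overlapping intervals.
Two intervals (s1,e1) and (s2,e2) overlap if s1 < e2 and s2 < e1.
v0 (7-14) vs v1..v9: overlaps v1, v2, v3, v4, v9 -> 5
v1 (10-14) vs v2..v9: overlaps v2, v3, v4, v9 -> 4
v2 (10-15) vs v3..v9: overlaps v3, v4, v9 -> 3
v3 (9-11) vs v4..v9: overlaps none -> 0
v4 (13-19) vs v5..v9: overlaps v8 -> 1
v5 (3-6) vs v6..v9: overlaps v6 -> 1
v6 (2-6) vs v7..v9: overlaps v7 -> 1
v7 (2-3) vs v8..v9: overlaps none -> 0
v8 (15-21) vs v9: overlaps none -> 0
Total overlapping pairs = 5 + 4 + 3 + 0 + 1 + 1 + 1 + 0 + 0 = 15

15


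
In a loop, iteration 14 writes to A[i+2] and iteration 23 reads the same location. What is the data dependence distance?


Distance = read iteration - write iteration
= 23 - 14 = 9

9


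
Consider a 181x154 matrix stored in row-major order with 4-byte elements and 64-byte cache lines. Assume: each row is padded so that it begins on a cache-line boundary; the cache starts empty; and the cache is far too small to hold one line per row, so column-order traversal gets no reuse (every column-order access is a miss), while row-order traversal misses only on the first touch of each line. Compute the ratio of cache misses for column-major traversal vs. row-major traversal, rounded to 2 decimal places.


Each row occupies 154 * 4 = 616 bytes and starts on a line boundary, so it spans ceil(616 / 64) = 10 cache lines.
Row-major traversal misses (one per line touched): 181 * ceil(154 * 4 / 64) = 1810
Column-major traversal misses (no reuse, every access misses): 181 * 154 = 27874
Ratio = 27874 / 1810 = 15.4

15.4


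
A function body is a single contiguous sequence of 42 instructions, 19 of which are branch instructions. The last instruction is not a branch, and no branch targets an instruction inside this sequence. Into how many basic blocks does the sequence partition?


With no in-sequence branch targets, the leaders are the first instruction plus the instruction after each branch.
Number of basic blocks = branches + 1
= 19 + 1 = 20

20


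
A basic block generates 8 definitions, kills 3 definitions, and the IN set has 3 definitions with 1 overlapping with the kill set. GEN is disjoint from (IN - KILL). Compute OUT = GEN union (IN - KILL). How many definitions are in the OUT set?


IN - KILL: 3 - 1 = 2 surviving definitions
OUT = GEN + surviving = 8 + 2 = 10

10


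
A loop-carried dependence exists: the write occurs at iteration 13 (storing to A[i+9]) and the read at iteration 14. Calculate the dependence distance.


Distance = read iteration - write iteration
= 14 - 13 = 1

1


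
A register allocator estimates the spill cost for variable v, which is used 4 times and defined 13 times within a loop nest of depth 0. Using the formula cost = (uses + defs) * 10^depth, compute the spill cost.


uses + defs = 4 + 13 = 17
10^0 = 1
Spill cost = 17 * 1 = 17

17


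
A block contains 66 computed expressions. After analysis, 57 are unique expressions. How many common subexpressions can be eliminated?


CSE count = total expressions - unique expressions
= 66 - 57 = 9

9


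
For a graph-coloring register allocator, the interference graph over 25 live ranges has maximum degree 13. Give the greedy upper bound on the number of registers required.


Greedy coloring never needs more than (max_degree + 1) colors: when coloring a vertex, at most max_degree neighbors are already colored.
Upper bound = 13 + 1 = 14

14


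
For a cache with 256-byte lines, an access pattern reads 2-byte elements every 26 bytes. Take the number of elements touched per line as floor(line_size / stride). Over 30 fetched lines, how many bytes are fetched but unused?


Elements per line = floor(256 / 26) = 9
Bytes used per line = 9 * 2 = 18
Wasted per line = 256 - 18 = 238
Total wasted = 238 * 30 = 7140

7140


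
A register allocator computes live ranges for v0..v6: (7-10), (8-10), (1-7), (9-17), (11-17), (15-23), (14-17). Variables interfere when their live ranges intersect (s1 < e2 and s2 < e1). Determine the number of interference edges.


Check all pairs for overlapping intervals.
Two intervals (s1,e1) and (s2,e2) overlap if s1 < e2 and s2 < e1.
v0 (7-10) vs v1..v6: overlaps v1, v3 -> 2
v1 (8-10) vs v2..v6: overlaps v3 -> 1
v2 (1-7) vs v3..v6: overlaps none -> 0
v3 (9-17) vs v4..v6: overlaps v4, v5, v6 -> 3
v4 (11-17) vs v5..v6: overlaps v5, v6 -> 2
v5 (15-23) vs v6: overlaps v6 -> 1
Total overlapping pairs = 2 + 1 + 0 + 3 + 2 + 1 = 9

9


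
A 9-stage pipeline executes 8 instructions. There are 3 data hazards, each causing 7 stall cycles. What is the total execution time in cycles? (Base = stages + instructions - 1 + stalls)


Base cycles = 9 + 8 - 1 = 16
Total stalls = 3 * 7 = 21
Total = 16 + 21 = 37

37


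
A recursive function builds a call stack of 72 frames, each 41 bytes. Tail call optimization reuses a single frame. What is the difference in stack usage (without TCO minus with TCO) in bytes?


Without TCO: 72 * 41 = 2952 bytes
With TCO: reuse 1 frame = 41 bytes
Savings = 2952 - 41 = 2911

2911


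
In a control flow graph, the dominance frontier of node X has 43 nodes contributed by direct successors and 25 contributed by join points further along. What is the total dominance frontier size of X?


DF(X) = direct successor contributions + join point contributions
= 43 + 25 = 68

68


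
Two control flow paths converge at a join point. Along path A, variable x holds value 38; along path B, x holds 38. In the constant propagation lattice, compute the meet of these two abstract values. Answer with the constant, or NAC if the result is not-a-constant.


Meet operation: if both paths give the same constant, result is that constant; if they differ, result is NAC (not-a-constant).
Path A: 38, Path B: 38 -> equal
Result: constant -> 38

38


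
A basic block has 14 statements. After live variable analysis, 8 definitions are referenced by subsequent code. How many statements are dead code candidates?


Dead code = total statements - live definitions
= 14 - 8 = 6

6


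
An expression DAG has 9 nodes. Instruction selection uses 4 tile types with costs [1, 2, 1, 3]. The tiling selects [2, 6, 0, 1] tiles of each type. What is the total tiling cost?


Total cost = sum(count_i * cost_i)
= 2*1 + 6*2 + 0*1 + 1*3
= 17

17


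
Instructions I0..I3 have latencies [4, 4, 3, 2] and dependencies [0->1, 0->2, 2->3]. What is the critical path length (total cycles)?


Compute longest path through dependency graph: dist(Ik) = max over predecessors of dist + latency(Ik).
dist(I0) = latency 4 = 4
dist(I1) = dist(I0) + 4 = 4 + 4 = 8
dist(I2) = dist(I0) + 3 = 4 + 3 = 7
dist(I3) = dist(I2) + 2 = 7 + 2 = 9
Critical path = max dist = 9

9


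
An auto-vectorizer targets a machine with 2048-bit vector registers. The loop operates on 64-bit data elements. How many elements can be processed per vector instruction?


Width = SIMD bits / data type bits
= 2048 / 64 = 32

32


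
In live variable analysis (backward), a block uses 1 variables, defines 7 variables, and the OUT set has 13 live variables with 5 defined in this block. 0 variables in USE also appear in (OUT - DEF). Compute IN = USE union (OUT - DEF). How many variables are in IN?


OUT - DEF: 13 - 5 = 8
|IN| = |USE| + |OUT - DEF| - |USE ∩ (OUT - DEF)| = 1 + 8 - 0 = 9

9


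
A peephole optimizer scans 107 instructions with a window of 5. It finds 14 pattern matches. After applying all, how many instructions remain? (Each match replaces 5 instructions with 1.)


Each match removes 4 instructions.
Total removed = 14 * 4 = 56
Remaining = 107 - 56 = 51

51
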